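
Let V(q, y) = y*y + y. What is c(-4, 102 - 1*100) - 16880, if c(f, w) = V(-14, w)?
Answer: -16874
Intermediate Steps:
V(q, y) = y + y² (V(q, y) = y² + y = y + y²)
c(f, w) = w*(1 + w)
c(-4, 102 - 1*100) - 16880 = (102 - 1*100)*(1 + (102 - 1*100)) - 16880 = (102 - 100)*(1 + (102 - 100)) - 16880 = 2*(1 + 2) - 16880 = 2*3 - 16880 = 6 - 16880 = -16874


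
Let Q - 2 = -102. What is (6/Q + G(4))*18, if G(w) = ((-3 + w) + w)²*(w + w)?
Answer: 89973/25 ≈ 3598.9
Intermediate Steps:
Q = -100 (Q = 2 - 102 = -100)
G(w) = 2*w*(-3 + 2*w)² (G(w) = (-3 + 2*w)²*(2*w) = 2*w*(-3 + 2*w)²)
(6/Q + G(4))*18 = (6/(-100) + 2*4*(-3 + 2*4)²)*18 = (6*(-1/100) + 2*4*(-3 + 8)²)*18 = (-3/50 + 2*4*5²)*18 = (-3/50 + 2*4*25)*18 = (-3/50 + 200)*18 = (9997/50)*18 = 89973/25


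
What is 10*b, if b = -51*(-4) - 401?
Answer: -1970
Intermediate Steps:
b = -197 (b = 204 - 401 = -197)
10*b = 10*(-197) = -1970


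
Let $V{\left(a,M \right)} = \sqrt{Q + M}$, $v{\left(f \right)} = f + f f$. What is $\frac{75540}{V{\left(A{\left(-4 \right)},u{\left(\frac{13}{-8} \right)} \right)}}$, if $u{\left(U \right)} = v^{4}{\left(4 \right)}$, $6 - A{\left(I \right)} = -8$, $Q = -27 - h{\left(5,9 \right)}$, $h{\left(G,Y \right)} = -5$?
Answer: $\frac{12590 \sqrt{159978}}{26663} \approx 188.86$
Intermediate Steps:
$Q = -22$ ($Q = -27 - -5 = -27 + 5 = -22$)
$A{\left(I \right)} = 14$ ($A{\left(I \right)} = 6 - -8 = 6 + 8 = 14$)
$v{\left(f \right)} = f + f^{2}$
$u{\left(U \right)} = 160000$ ($u{\left(U \right)} = \left(4 \left(1 + 4\right)\right)^{4} = \left(4 \cdot 5\right)^{4} = 20^{4} = 160000$)
$V{\left(a,M \right)} = \sqrt{-22 + M}$
$\frac{75540}{V{\left(A{\left(-4 \right)},u{\left(\frac{13}{-8} \right)} \right)}} = \frac{75540}{\sqrt{-22 + 160000}} = \frac{75540}{\sqrt{159978}} = 75540 \frac{\sqrt{159978}}{159978} = \frac{12590 \sqrt{159978}}{26663}$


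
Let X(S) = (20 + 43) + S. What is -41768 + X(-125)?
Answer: -41830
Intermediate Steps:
X(S) = 63 + S
-41768 + X(-125) = -41768 + (63 - 125) = -41768 - 62 = -41830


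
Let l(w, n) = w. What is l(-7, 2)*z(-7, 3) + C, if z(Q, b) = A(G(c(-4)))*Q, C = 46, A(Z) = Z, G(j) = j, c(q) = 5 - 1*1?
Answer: 242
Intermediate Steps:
c(q) = 4 (c(q) = 5 - 1 = 4)
z(Q, b) = 4*Q
l(-7, 2)*z(-7, 3) + C = -28*(-7) + 46 = -7*(-28) + 46 = 196 + 46 = 242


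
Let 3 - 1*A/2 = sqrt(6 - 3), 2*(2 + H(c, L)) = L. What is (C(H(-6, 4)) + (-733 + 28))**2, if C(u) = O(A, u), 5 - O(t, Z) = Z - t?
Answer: 481648 + 2776*sqrt(3) ≈ 4.8646e+5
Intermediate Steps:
H(c, L) = -2 + L/2
A = 6 - 2*sqrt(3) (A = 6 - 2*sqrt(6 - 3) = 6 - 2*sqrt(3) ≈ 2.5359)
O(t, Z) = 5 + t - Z (O(t, Z) = 5 - (Z - t) = 5 + (t - Z) = 5 + t - Z)
C(u) = 11 - u - 2*sqrt(3) (C(u) = 5 + (6 - 2*sqrt(3)) - u = 11 - u - 2*sqrt(3))
(C(H(-6, 4)) + (-733 + 28))**2 = ((11 - (-2 + (1/2)*4) - 2*sqrt(3)) + (-733 + 28))**2 = ((11 - (-2 + 2) - 2*sqrt(3)) - 705)**2 = ((11 - 1*0 - 2*sqrt(3)) - 705)**2 = ((11 + 0 - 2*sqrt(3)) - 705)**2 = ((11 - 2*sqrt(3)) - 705)**2 = (-694 - 2*sqrt(3))**2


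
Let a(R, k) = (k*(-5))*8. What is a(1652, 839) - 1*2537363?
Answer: -2570923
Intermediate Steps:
a(R, k) = -40*k (a(R, k) = -5*k*8 = -40*k)
a(1652, 839) - 1*2537363 = -40*839 - 1*2537363 = -33560 - 2537363 = -2570923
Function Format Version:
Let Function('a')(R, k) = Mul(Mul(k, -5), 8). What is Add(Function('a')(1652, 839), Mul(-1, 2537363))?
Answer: -2570923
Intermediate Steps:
Function('a')(R, k) = Mul(-40, k) (Function('a')(R, k) = Mul(Mul(-5, k), 8) = Mul(-40, k))
Add(Function('a')(1652, 839), Mul(-1, 2537363)) = Add(Mul(-40, 839), Mul(-1, 2537363)) = Add(-33560, -2537363) = -2570923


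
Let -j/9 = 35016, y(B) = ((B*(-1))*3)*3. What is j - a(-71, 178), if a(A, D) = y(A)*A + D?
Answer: -269953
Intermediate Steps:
y(B) = -9*B (y(B) = (-B*3)*3 = -3*B*3 = -9*B)
j = -315144 (j = -9*35016 = -315144)
a(A, D) = D - 9*A**2 (a(A, D) = (-9*A)*A + D = -9*A**2 + D = D - 9*A**2)
j - a(-71, 178) = -315144 - (178 - 9*(-71)**2) = -315144 - (178 - 9*5041) = -315144 - (178 - 45369) = -315144 - 1*(-45191) = -315144 + 45191 = -269953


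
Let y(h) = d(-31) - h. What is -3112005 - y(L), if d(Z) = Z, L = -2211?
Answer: -3114185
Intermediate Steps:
y(h) = -31 - h
-3112005 - y(L) = -3112005 - (-31 - 1*(-2211)) = -3112005 - (-31 + 2211) = -3112005 - 1*2180 = -3112005 - 2180 = -3114185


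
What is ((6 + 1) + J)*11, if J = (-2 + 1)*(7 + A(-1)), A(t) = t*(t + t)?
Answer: -22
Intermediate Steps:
A(t) = 2*t² (A(t) = t*(2*t) = 2*t²)
J = -9 (J = (-2 + 1)*(7 + 2*(-1)²) = -(7 + 2*1) = -(7 + 2) = -1*9 = -9)
((6 + 1) + J)*11 = ((6 + 1) - 9)*11 = (7 - 9)*11 = -2*11 = -22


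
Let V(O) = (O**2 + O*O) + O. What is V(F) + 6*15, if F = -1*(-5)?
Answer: 145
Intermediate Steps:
F = 5
V(O) = O + 2*O**2 (V(O) = (O**2 + O**2) + O = 2*O**2 + O = O + 2*O**2)
V(F) + 6*15 = 5*(1 + 2*5) + 6*15 = 5*(1 + 10) + 90 = 5*11 + 90 = 55 + 90 = 145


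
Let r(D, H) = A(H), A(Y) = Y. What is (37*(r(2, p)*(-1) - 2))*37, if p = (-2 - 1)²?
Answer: -15059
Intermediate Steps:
p = 9 (p = (-3)² = 9)
r(D, H) = H
(37*(r(2, p)*(-1) - 2))*37 = (37*(9*(-1) - 2))*37 = (37*(-9 - 2))*37 = (37*(-11))*37 = -407*37 = -15059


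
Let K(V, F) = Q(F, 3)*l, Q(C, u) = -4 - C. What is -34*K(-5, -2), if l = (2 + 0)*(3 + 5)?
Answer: 1088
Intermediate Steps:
l = 16 (l = 2*8 = 16)
K(V, F) = -64 - 16*F (K(V, F) = (-4 - F)*16 = -64 - 16*F)
-34*K(-5, -2) = -34*(-64 - 16*(-2)) = -34*(-64 + 32) = -34*(-32) = 1088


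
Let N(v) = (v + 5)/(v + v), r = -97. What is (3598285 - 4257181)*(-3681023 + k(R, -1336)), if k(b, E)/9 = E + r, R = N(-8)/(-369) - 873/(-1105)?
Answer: 2433909112320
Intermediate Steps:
N(v) = (5 + v)/(2*v) (N(v) = (5 + v)/((2*v)) = (5 + v)*(1/(2*v)) = (5 + v)/(2*v))
R = 1716959/2174640 (R = ((½)*(5 - 8)/(-8))/(-369) - 873/(-1105) = ((½)*(-⅛)*(-3))*(-1/369) - 873*(-1/1105) = (3/16)*(-1/369) + 873/1105 = -1/1968 + 873/1105 = 1716959/2174640 ≈ 0.78954)
k(b, E) = -873 + 9*E (k(b, E) = 9*(E - 97) = 9*(-97 + E) = -873 + 9*E)
(3598285 - 4257181)*(-3681023 + k(R, -1336)) = (3598285 - 4257181)*(-3681023 + (-873 + 9*(-1336))) = -658896*(-3681023 + (-873 - 12024)) = -658896*(-3681023 - 12897) = -658896*(-3693920) = 2433909112320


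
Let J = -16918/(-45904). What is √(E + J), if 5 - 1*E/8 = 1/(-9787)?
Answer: √509251384956985054/112315612 ≈ 6.3537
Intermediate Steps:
E = 391488/9787 (E = 40 - 8/(-9787) = 40 - 8*(-1/9787) = 40 + 8/9787 = 391488/9787 ≈ 40.001)
J = 8459/22952 (J = -16918*(-1/45904) = 8459/22952 ≈ 0.36855)
√(E + J) = √(391488/9787 + 8459/22952) = √(9068220809/224631224) = √509251384956985054/112315612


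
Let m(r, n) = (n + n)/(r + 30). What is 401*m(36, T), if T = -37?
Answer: -14837/33 ≈ -449.61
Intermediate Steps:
m(r, n) = 2*n/(30 + r) (m(r, n) = (2*n)/(30 + r) = 2*n/(30 + r))
401*m(36, T) = 401*(2*(-37)/(30 + 36)) = 401*(2*(-37)/66) = 401*(2*(-37)*(1/66)) = 401*(-37/33) = -14837/33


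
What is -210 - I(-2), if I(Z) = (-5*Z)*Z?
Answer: -190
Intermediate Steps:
I(Z) = -5*Z²
-210 - I(-2) = -210 - (-5)*(-2)² = -210 - (-5)*4 = -210 - 1*(-20) = -210 + 20 = -190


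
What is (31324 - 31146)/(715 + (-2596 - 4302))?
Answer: -178/6183 ≈ -0.028789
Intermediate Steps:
(31324 - 31146)/(715 + (-2596 - 4302)) = 178/(715 - 6898) = 178/(-6183) = 178*(-1/6183) = -178/6183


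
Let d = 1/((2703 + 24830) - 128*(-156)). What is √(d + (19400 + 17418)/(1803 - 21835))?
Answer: I*√26001898675224018/118942504 ≈ 1.3557*I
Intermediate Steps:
d = 1/47501 (d = 1/(27533 + 19968) = 1/47501 ≈ 2.1052e-5)
√(d + (19400 + 17418)/(1803 - 21835)) = √(1/47501 + (19400 + 17418)/(1803 - 21835)) = √(1/47501 + 36818/(-20032)) = √(1/47501 + 36818*(-1/20032)) = √(1/47501 - 18409/10016) = √(-874435893/475770016) = I*√26001898675224018/118942504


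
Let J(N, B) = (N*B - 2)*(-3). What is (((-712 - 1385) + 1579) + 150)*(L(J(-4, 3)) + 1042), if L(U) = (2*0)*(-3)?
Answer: -383456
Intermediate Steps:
J(N, B) = 6 - 3*B*N (J(N, B) = (B*N - 2)*(-3) = (-2 + B*N)*(-3) = 6 - 3*B*N)
L(U) = 0 (L(U) = 0*(-3) = 0)
(((-712 - 1385) + 1579) + 150)*(L(J(-4, 3)) + 1042) = (((-712 - 1385) + 1579) + 150)*(0 + 1042) = ((-2097 + 1579) + 150)*1042 = (-518 + 150)*1042 = -368*1042 = -383456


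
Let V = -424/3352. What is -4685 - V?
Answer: -1962962/419 ≈ -4684.9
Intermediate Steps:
V = -53/419 (V = -424*1/3352 = -53/419 ≈ -0.12649)
-4685 - V = -4685 - 1*(-53/419) = -4685 + 53/419 = -1962962/419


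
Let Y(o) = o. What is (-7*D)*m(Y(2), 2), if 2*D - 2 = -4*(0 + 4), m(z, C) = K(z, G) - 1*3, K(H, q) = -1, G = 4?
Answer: -196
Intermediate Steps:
m(z, C) = -4 (m(z, C) = -1 - 1*3 = -1 - 3 = -4)
D = -7 (D = 1 + (-4*(0 + 4))/2 = 1 + (-4*4)/2 = 1 + (½)*(-16) = 1 - 8 = -7)
(-7*D)*m(Y(2), 2) = -7*(-7)*(-4) = 49*(-4) = -196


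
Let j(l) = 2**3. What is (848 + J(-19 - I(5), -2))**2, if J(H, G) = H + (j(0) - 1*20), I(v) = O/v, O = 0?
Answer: 667489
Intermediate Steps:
j(l) = 8
I(v) = 0 (I(v) = 0/v = 0)
J(H, G) = -12 + H (J(H, G) = H + (8 - 1*20) = H + (8 - 20) = H - 12 = -12 + H)
(848 + J(-19 - I(5), -2))**2 = (848 + (-12 + (-19 - 1*0)))**2 = (848 + (-12 + (-19 + 0)))**2 = (848 + (-12 - 19))**2 = (848 - 31)**2 = 817**2 = 667489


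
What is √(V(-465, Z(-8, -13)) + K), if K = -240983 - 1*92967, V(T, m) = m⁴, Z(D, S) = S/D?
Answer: 7*I*√27914911/64 ≈ 577.88*I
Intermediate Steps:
K = -333950 (K = -240983 - 92967 = -333950)
√(V(-465, Z(-8, -13)) + K) = √((-13/(-8))⁴ - 333950) = √((-13*(-⅛))⁴ - 333950) = √((13/8)⁴ - 333950) = √(28561/4096 - 333950) = √(-1367830639/4096) = 7*I*√27914911/64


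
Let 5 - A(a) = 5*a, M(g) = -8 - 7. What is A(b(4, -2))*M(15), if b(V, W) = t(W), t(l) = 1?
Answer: 0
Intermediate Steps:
M(g) = -15
b(V, W) = 1
A(a) = 5 - 5*a
A(b(4, -2))*M(15) = (5 - 5*1)*(-15) = (5 - 5)*(-15) = 0*(-15) = 0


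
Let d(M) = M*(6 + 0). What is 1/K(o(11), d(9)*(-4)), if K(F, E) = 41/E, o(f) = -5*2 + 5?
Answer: -216/41 ≈ -5.2683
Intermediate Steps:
d(M) = 6*M (d(M) = M*6 = 6*M)
o(f) = -5 (o(f) = -10 + 5 = -5)
1/K(o(11), d(9)*(-4)) = 1/(41/(((6*9)*(-4)))) = 1/(41/((54*(-4)))) = 1/(41/(-216)) = 1/(41*(-1/216)) = 1/(-41/216) = -216/41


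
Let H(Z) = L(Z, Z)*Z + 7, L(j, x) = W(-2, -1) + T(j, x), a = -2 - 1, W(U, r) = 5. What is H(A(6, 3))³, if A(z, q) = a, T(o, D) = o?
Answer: 1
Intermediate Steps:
a = -3
A(z, q) = -3
L(j, x) = 5 + j
H(Z) = 7 + Z*(5 + Z) (H(Z) = (5 + Z)*Z + 7 = Z*(5 + Z) + 7 = 7 + Z*(5 + Z))
H(A(6, 3))³ = (7 - 3*(5 - 3))³ = (7 - 3*2)³ = (7 - 6)³ = 1³ = 1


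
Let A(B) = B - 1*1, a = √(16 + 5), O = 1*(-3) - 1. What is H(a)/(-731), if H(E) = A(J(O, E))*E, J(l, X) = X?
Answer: -21/731 + √21/731 ≈ -0.022459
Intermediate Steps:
O = -4 (O = -3 - 1 = -4)
a = √21 ≈ 4.5826
A(B) = -1 + B (A(B) = B - 1 = -1 + B)
H(E) = E*(-1 + E) (H(E) = (-1 + E)*E = E*(-1 + E))
H(a)/(-731) = (√21*(-1 + √21))/(-731) = (√21*(-1 + √21))*(-1/731) = -√21*(-1 + √21)/731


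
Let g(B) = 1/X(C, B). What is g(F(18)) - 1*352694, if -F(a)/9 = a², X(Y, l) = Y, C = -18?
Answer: -6348493/18 ≈ -3.5269e+5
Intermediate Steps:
F(a) = -9*a²
g(B) = -1/18 (g(B) = 1/(-18) = -1/18)
g(F(18)) - 1*352694 = -1/18 - 1*352694 = -1/18 - 352694 = -6348493/18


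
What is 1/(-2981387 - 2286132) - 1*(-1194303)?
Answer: 6291013744256/5267519 ≈ 1.1943e+6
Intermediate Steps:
1/(-2981387 - 2286132) - 1*(-1194303) = 1/(-5267519) + 1194303 = -1/5267519 + 1194303 = 6291013744256/5267519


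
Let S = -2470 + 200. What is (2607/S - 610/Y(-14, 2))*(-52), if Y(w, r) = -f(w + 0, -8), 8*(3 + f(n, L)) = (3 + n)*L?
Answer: -4432493/1135 ≈ -3905.3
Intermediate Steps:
f(n, L) = -3 + L*(3 + n)/8 (f(n, L) = -3 + ((3 + n)*L)/8 = -3 + (L*(3 + n))/8 = -3 + L*(3 + n)/8)
Y(w, r) = 6 + w (Y(w, r) = -(-3 + (3/8)*(-8) + (1/8)*(-8)*(w + 0)) = -(-3 - 3 + (1/8)*(-8)*w) = -(-3 - 3 - w) = -(-6 - w) = 6 + w)
S = -2270
(2607/S - 610/Y(-14, 2))*(-52) = (2607/(-2270) - 610/(6 - 14))*(-52) = (2607*(-1/2270) - 610/(-8))*(-52) = (-2607/2270 - 610*(-1/8))*(-52) = (-2607/2270 + 305/4)*(-52) = (340961/4540)*(-52) = -4432493/1135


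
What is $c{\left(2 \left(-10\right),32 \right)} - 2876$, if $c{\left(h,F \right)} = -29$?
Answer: $-2905$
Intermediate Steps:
$c{\left(2 \left(-10\right),32 \right)} - 2876 = -29 - 2876 = -2905$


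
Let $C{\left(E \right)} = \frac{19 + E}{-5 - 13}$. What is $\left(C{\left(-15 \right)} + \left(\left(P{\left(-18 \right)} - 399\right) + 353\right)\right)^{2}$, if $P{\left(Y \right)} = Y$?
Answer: $\frac{334084}{81} \approx 4124.5$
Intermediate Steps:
$C{\left(E \right)} = - \frac{19}{18} - \frac{E}{18}$ ($C{\left(E \right)} = \frac{19 + E}{-18} = \left(19 + E\right) \left(- \frac{1}{18}\right) = - \frac{19}{18} - \frac{E}{18}$)
$\left(C{\left(-15 \right)} + \left(\left(P{\left(-18 \right)} - 399\right) + 353\right)\right)^{2} = \left(\left(- \frac{19}{18} - - \frac{5}{6}\right) + \left(\left(-18 - 399\right) + 353\right)\right)^{2} = \left(\left(- \frac{19}{18} + \frac{5}{6}\right) + \left(-417 + 353\right)\right)^{2} = \left(- \frac{2}{9} - 64\right)^{2} = \left(- \frac{578}{9}\right)^{2} = \frac{334084}{81}$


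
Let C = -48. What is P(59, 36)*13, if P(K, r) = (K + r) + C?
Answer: 611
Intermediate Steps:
P(K, r) = -48 + K + r (P(K, r) = (K + r) - 48 = -48 + K + r)
P(59, 36)*13 = (-48 + 59 + 36)*13 = 47*13 = 611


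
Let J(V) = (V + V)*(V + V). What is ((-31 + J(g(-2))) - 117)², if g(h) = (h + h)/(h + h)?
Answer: 20736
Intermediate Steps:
g(h) = 1 (g(h) = (2*h)/((2*h)) = (2*h)*(1/(2*h)) = 1)
J(V) = 4*V² (J(V) = (2*V)*(2*V) = 4*V²)
((-31 + J(g(-2))) - 117)² = ((-31 + 4*1²) - 117)² = ((-31 + 4*1) - 117)² = ((-31 + 4) - 117)² = (-27 - 117)² = (-144)² = 20736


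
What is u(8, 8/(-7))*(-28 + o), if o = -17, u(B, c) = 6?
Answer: -270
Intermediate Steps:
u(8, 8/(-7))*(-28 + o) = 6*(-28 - 17) = 6*(-45) = -270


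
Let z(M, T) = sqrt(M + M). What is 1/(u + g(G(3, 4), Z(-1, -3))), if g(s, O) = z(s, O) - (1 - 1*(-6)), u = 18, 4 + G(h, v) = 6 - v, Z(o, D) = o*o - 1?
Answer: 11/125 - 2*I/125 ≈ 0.088 - 0.016*I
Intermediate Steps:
z(M, T) = sqrt(2)*sqrt(M) (z(M, T) = sqrt(2*M) = sqrt(2)*sqrt(M))
Z(o, D) = -1 + o**2 (Z(o, D) = o**2 - 1 = -1 + o**2)
G(h, v) = 2 - v (G(h, v) = -4 + (6 - v) = 2 - v)
g(s, O) = -7 + sqrt(2)*sqrt(s) (g(s, O) = sqrt(2)*sqrt(s) - (1 - 1*(-6)) = sqrt(2)*sqrt(s) - (1 + 6) = sqrt(2)*sqrt(s) - 1*7 = sqrt(2)*sqrt(s) - 7 = -7 + sqrt(2)*sqrt(s))
1/(u + g(G(3, 4), Z(-1, -3))) = 1/(18 + (-7 + sqrt(2)*sqrt(2 - 1*4))) = 1/(18 + (-7 + sqrt(2)*sqrt(2 - 4))) = 1/(18 + (-7 + sqrt(2)*sqrt(-2))) = 1/(18 + (-7 + sqrt(2)*(I*sqrt(2)))) = 1/(18 + (-7 + 2*I)) = 1/(11 + 2*I) = (11 - 2*I)/125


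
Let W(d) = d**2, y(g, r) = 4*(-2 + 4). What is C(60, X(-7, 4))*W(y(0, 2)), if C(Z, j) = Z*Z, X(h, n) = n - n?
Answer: 230400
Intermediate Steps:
y(g, r) = 8 (y(g, r) = 4*2 = 8)
X(h, n) = 0
C(Z, j) = Z**2
C(60, X(-7, 4))*W(y(0, 2)) = 60**2*8**2 = 3600*64 = 230400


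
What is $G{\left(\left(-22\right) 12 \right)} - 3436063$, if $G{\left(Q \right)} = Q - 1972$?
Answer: $-3438299$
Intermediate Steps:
$G{\left(Q \right)} = -1972 + Q$
$G{\left(\left(-22\right) 12 \right)} - 3436063 = \left(-1972 - 264\right) - 3436063 = -2236 - 3436063 = -3438299$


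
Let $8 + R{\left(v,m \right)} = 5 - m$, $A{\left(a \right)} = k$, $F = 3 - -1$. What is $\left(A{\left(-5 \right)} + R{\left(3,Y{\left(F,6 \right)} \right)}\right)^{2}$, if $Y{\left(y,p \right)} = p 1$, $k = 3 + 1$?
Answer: $25$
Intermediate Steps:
$k = 4$
$F = 4$ ($F = 3 + 1 = 4$)
$A{\left(a \right)} = 4$
$Y{\left(y,p \right)} = p$
$R{\left(v,m \right)} = -3 - m$ ($R{\left(v,m \right)} = -8 - \left(-5 + m\right) = -3 - m$)
$\left(A{\left(-5 \right)} + R{\left(3,Y{\left(F,6 \right)} \right)}\right)^{2} = \left(4 - 9\right)^{2} = \left(-5\right)^{2} = 25$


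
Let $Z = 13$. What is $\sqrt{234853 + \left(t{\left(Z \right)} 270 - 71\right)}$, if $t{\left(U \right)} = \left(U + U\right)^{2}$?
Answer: $\sqrt{417302} \approx 645.99$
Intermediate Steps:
$t{\left(U \right)} = 4 U^{2}$ ($t{\left(U \right)} = \left(2 U\right)^{2} = 4 U^{2}$)
$\sqrt{234853 + \left(t{\left(Z \right)} 270 - 71\right)} = \sqrt{234853 - \left(71 - 4 \cdot 13^{2} \cdot 270\right)} = \sqrt{234853 - \left(71 - 4 \cdot 169 \cdot 270\right)} = \sqrt{234853 + \left(676 \cdot 270 - 71\right)} = \sqrt{234853 + \left(182520 - 71\right)} = \sqrt{234853 + 182449} = \sqrt{417302}$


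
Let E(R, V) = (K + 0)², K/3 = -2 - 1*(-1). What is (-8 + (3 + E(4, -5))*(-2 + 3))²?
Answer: 16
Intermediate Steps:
K = -3 (K = 3*(-2 - 1*(-1)) = 3*(-2 + 1) = 3*(-1) = -3)
E(R, V) = 9 (E(R, V) = (-3 + 0)² = (-3)² = 9)
(-8 + (3 + E(4, -5))*(-2 + 3))² = (-8 + (3 + 9)*(-2 + 3))² = (-8 + 12*1)² = (-8 + 12)² = 4² = 16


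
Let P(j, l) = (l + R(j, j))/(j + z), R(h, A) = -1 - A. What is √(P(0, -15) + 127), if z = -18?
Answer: √1151/3 ≈ 11.309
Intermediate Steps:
P(j, l) = (-1 + l - j)/(-18 + j) (P(j, l) = (l + (-1 - j))/(j - 18) = (-1 + l - j)/(-18 + j))
√(P(0, -15) + 127) = √((-1 - 15 - 1*0)/(-18 + 0) + 127) = √((-1 - 15 + 0)/(-18) + 127) = √(-1/18*(-16) + 127) = √(8/9 + 127) = √(1151/9) = √1151/3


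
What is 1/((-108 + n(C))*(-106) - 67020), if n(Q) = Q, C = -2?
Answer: -1/55360 ≈ -1.8064e-5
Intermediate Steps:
1/((-108 + n(C))*(-106) - 67020) = 1/((-108 - 2)*(-106) - 67020) = 1/(-110*(-106) - 67020) = 1/(11660 - 67020) = 1/(-55360) = -1/55360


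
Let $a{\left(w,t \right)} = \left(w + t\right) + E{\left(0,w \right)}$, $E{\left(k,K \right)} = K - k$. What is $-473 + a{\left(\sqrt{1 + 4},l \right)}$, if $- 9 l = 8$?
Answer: $- \frac{4265}{9} + 2 \sqrt{5} \approx -469.42$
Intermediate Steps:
$l = - \frac{8}{9}$ ($l = \left(- \frac{1}{9}\right) 8 = - \frac{8}{9} \approx -0.88889$)
$a{\left(w,t \right)} = t + 2 w$ ($a{\left(w,t \right)} = \left(w + t\right) + \left(w - 0\right) = \left(t + w\right) + \left(w + 0\right) = \left(t + w\right) + w = t + 2 w$)
$-473 + a{\left(\sqrt{1 + 4},l \right)} = -473 - \left(\frac{8}{9} - 2 \sqrt{1 + 4}\right) = -473 - \left(\frac{8}{9} - 2 \sqrt{5}\right) = - \frac{4265}{9} + 2 \sqrt{5}$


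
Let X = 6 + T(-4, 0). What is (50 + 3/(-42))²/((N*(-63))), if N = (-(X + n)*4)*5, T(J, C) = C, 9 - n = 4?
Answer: 54289/301840 ≈ 0.17986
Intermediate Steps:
n = 5 (n = 9 - 1*4 = 9 - 4 = 5)
X = 6 (X = 6 + 0 = 6)
N = -220 (N = (-(6 + 5)*4)*5 = (-1*11*4)*5 = -11*4*5 = -44*5 = -220)
(50 + 3/(-42))²/((N*(-63))) = (50 + 3/(-42))²/((-220*(-63))) = (50 + 3*(-1/42))²/13860 = (50 - 1/14)²*(1/13860) = (699/14)²*(1/13860) = (488601/196)*(1/13860) = 54289/301840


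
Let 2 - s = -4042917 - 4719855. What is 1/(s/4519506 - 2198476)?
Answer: -2259753/4968008355041 ≈ -4.5486e-7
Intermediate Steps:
s = 8762774 (s = 2 - (-4042917 - 4719855) = 2 - 1*(-8762772) = 2 + 8762772 = 8762774)
1/(s/4519506 - 2198476) = 1/(8762774/4519506 - 2198476) = 1/(8762774*(1/4519506) - 2198476) = 1/(4381387/2259753 - 2198476) = 1/(-4968008355041/2259753) = -2259753/4968008355041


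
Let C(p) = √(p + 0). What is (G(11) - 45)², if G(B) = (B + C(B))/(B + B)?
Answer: (979 - √11)²/484 ≈ 1966.9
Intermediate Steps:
C(p) = √p
G(B) = (B + √B)/(2*B) (G(B) = (B + √B)/(B + B) = (B + √B)/((2*B)) = (B + √B)*(1/(2*B)) = (B + √B)/(2*B))
(G(11) - 45)² = ((½)*(11 + √11)/11 - 45)² = ((½)*(1/11)*(11 + √11) - 45)² = ((½ + √11/22) - 45)² = (-89/2 + √11/22)²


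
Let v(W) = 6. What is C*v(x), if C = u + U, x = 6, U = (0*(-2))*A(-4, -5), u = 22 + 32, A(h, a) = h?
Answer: 324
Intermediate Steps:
u = 54
U = 0 (U = (0*(-2))*(-4) = 0*(-4) = 0)
C = 54 (C = 54 + 0 = 54)
C*v(x) = 54*6 = 324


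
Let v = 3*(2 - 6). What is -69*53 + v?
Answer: -3669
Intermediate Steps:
v = -12 (v = 3*(-4) = -12)
-69*53 + v = -69*53 - 12 = -3657 - 12 = -3669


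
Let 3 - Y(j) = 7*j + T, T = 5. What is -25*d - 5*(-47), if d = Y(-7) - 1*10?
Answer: -690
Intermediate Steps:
Y(j) = -2 - 7*j (Y(j) = 3 - (7*j + 5) = 3 - (5 + 7*j) = 3 + (-5 - 7*j) = -2 - 7*j)
d = 37 (d = (-2 - 7*(-7)) - 1*10 = (-2 + 49) - 10 = 47 - 10 = 37)
-25*d - 5*(-47) = -25*37 - 5*(-47) = -925 + 235 = -690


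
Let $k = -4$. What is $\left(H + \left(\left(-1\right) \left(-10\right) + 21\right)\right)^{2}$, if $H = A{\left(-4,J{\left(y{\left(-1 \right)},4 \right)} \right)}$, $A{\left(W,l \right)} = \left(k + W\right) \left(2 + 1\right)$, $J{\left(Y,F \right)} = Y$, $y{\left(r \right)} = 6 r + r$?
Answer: $49$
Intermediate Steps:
$y{\left(r \right)} = 7 r$
$A{\left(W,l \right)} = -12 + 3 W$ ($A{\left(W,l \right)} = \left(-4 + W\right) \left(2 + 1\right) = \left(-4 + W\right) 3 = -12 + 3 W$)
$H = -24$ ($H = -12 + 3 \left(-4\right) = -12 - 12 = -24$)
$\left(H + \left(\left(-1\right) \left(-10\right) + 21\right)\right)^{2} = \left(-24 + \left(\left(-1\right) \left(-10\right) + 21\right)\right)^{2} = \left(-24 + \left(10 + 21\right)\right)^{2} = \left(-24 + 31\right)^{2} = 7^{2} = 49$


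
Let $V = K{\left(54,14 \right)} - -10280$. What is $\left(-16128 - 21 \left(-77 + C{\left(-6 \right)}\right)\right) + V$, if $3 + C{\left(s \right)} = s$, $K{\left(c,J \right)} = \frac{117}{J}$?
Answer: $- \frac{56471}{14} \approx -4033.6$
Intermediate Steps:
$C{\left(s \right)} = -3 + s$
$V = \frac{144037}{14}$ ($V = \frac{117}{14} - -10280 = 117 \cdot \frac{1}{14} + 10280 = \frac{117}{14} + 10280 = \frac{144037}{14} \approx 10288.0$)
$\left(-16128 - 21 \left(-77 + C{\left(-6 \right)}\right)\right) + V = \left(-16128 - 21 \left(-77 - 9\right)\right) + \frac{144037}{14} = \left(-16128 - -1806\right) + \frac{144037}{14} = \left(-16128 + 1806\right) + \frac{144037}{14} = -14322 + \frac{144037}{14} = - \frac{56471}{14}$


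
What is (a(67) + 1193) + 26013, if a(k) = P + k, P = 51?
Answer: 27324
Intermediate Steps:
a(k) = 51 + k
(a(67) + 1193) + 26013 = ((51 + 67) + 1193) + 26013 = (118 + 1193) + 26013 = 1311 + 26013 = 27324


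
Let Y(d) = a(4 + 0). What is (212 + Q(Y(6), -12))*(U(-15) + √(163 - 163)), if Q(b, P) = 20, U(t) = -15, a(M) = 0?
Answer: -3480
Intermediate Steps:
Y(d) = 0
(212 + Q(Y(6), -12))*(U(-15) + √(163 - 163)) = (212 + 20)*(-15 + √(163 - 163)) = 232*(-15 + √0) = 232*(-15 + 0) = 232*(-15) = -3480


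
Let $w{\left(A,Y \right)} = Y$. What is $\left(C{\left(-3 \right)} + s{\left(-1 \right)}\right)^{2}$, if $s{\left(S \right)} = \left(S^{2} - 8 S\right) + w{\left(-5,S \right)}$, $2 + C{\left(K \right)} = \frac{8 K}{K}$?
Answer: $196$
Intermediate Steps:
$C{\left(K \right)} = 6$ ($C{\left(K \right)} = -2 + \frac{8 K}{K} = -2 + 8 = 6$)
$s{\left(S \right)} = S^{2} - 7 S$ ($s{\left(S \right)} = \left(S^{2} - 8 S\right) + S = S^{2} - 7 S$)
$\left(C{\left(-3 \right)} + s{\left(-1 \right)}\right)^{2} = \left(6 - \left(-7 - 1\right)\right)^{2} = \left(6 - -8\right)^{2} = \left(6 + 8\right)^{2} = 14^{2} = 196$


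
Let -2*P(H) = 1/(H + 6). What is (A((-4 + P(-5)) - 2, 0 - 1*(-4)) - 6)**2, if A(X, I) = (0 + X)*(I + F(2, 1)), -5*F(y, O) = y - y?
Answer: 1024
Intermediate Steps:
P(H) = -1/(2*(6 + H)) (P(H) = -1/(2*(H + 6)) = -1/(2*(6 + H)))
F(y, O) = 0 (F(y, O) = -(y - y)/5 = -1/5*0 = 0)
A(X, I) = I*X (A(X, I) = (0 + X)*(I + 0) = X*I = I*X)
(A((-4 + P(-5)) - 2, 0 - 1*(-4)) - 6)**2 = ((0 - 1*(-4))*((-4 - 1/(12 + 2*(-5))) - 2) - 6)**2 = ((0 + 4)*((-4 - 1/(12 - 10)) - 2) - 6)**2 = (4*((-4 - 1/2) - 2) - 6)**2 = (4*(-9/2 - 2) - 6)**2 = (4*(-13/2) - 6)**2 = (-26 - 6)**2 = (-32)**2 = 1024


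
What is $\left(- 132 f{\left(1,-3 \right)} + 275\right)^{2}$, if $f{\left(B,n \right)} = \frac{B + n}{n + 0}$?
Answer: $34969$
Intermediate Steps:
$f{\left(B,n \right)} = \frac{B + n}{n}$
$\left(- 132 f{\left(1,-3 \right)} + 275\right)^{2} = \left(- 132 \frac{1 - 3}{-3} + 275\right)^{2} = \left(- 132 \left(\left(- \frac{1}{3}\right) \left(-2\right)\right) + 275\right)^{2} = \left(\left(-132\right) \frac{2}{3} + 275\right)^{2} = \left(-88 + 275\right)^{2} = 187^{2} = 34969$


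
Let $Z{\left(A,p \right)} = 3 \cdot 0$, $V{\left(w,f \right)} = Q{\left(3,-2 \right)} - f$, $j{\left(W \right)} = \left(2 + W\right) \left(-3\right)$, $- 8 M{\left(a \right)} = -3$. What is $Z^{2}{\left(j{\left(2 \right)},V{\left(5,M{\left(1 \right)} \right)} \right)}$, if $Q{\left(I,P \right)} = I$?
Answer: $0$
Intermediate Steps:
$M{\left(a \right)} = \frac{3}{8}$ ($M{\left(a \right)} = \left(- \frac{1}{8}\right) \left(-3\right) = \frac{3}{8}$)
$j{\left(W \right)} = -6 - 3 W$
$V{\left(w,f \right)} = 3 - f$
$Z{\left(A,p \right)} = 0$
$Z^{2}{\left(j{\left(2 \right)},V{\left(5,M{\left(1 \right)} \right)} \right)} = 0^{2} = 0$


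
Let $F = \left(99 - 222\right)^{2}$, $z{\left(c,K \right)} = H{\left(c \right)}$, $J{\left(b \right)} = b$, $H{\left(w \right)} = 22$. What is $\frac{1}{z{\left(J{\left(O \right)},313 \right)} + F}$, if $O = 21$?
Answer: $\frac{1}{15151} \approx 6.6002 \cdot 10^{-5}$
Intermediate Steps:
$z{\left(c,K \right)} = 22$
$F = 15129$ ($F = \left(-123\right)^{2} = 15129$)
$\frac{1}{z{\left(J{\left(O \right)},313 \right)} + F} = \frac{1}{22 + 15129} = \frac{1}{15151}$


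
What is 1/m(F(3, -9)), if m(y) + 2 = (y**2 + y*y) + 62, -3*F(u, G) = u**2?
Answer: 1/78 ≈ 0.012821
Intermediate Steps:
F(u, G) = -u**2/3
m(y) = 60 + 2*y**2 (m(y) = -2 + ((y**2 + y*y) + 62) = -2 + ((y**2 + y**2) + 62) = -2 + (2*y**2 + 62) = -2 + (62 + 2*y**2) = 60 + 2*y**2)
1/m(F(3, -9)) = 1/(60 + 2*(-1/3*3**2)**2) = 1/(60 + 2*(-1/3*9)**2) = 1/(60 + 2*(-3)**2) = 1/(60 + 2*9) = 1/(60 + 18) = 1/78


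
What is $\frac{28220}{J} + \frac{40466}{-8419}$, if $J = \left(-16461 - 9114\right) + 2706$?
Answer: $- \frac{1163001134}{192534111} \approx -6.0405$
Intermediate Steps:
$J = -22869$ ($J = -25575 + 2706 = -22869$)
$\frac{28220}{J} + \frac{40466}{-8419} = \frac{28220}{-22869} + \frac{40466}{-8419} = 28220 \left(- \frac{1}{22869}\right) + 40466 \left(- \frac{1}{8419}\right) = - \frac{28220}{22869} - \frac{40466}{8419} = - \frac{1163001134}{192534111}$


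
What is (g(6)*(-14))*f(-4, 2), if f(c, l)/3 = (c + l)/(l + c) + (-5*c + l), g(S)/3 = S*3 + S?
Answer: -69552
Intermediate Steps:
g(S) = 12*S (g(S) = 3*(S*3 + S) = 3*(3*S + S) = 3*(4*S) = 12*S)
f(c, l) = 3 - 15*c + 3*l (f(c, l) = 3*((c + l)/(l + c) + (-5*c + l)) = 3*((c + l)/(c + l) + (l - 5*c)) = 3*(1 + (l - 5*c)) = 3*(1 + l - 5*c) = 3 - 15*c + 3*l)
(g(6)*(-14))*f(-4, 2) = ((12*6)*(-14))*(3 - 15*(-4) + 3*2) = (72*(-14))*(3 + 60 + 6) = -1008*69 = -69552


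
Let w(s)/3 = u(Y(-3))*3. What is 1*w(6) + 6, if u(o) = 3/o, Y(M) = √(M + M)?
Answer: 6 - 9*I*√6/2 ≈ 6.0 - 11.023*I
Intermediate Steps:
Y(M) = √2*√M (Y(M) = √(2*M) = √2*√M)
w(s) = -9*I*√6/2 (w(s) = 3*((3/((√2*√(-3))))*3) = 3*((3/((√2*(I*√3))))*3) = 3*((3/((I*√6)))*3) = 3*((3*(-I*√6/6))*3) = 3*(-I*√6/2*3) = 3*(-3*I*√6/2) = -9*I*√6/2)
1*w(6) + 6 = 1*(-9*I*√6/2) + 6 = -9*I*√6/2 + 6 = 6 - 9*I*√6/2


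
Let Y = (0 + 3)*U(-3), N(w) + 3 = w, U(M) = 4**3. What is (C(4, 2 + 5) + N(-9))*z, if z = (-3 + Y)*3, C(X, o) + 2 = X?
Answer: -5670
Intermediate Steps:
U(M) = 64
N(w) = -3 + w
C(X, o) = -2 + X
Y = 192 (Y = (0 + 3)*64 = 3*64 = 192)
z = 567 (z = (-3 + 192)*3 = 189*3 = 567)
(C(4, 2 + 5) + N(-9))*z = ((-2 + 4) + (-3 - 9))*567 = (2 - 12)*567 = -10*567 = -5670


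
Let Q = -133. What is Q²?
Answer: 17689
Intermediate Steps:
Q² = (-133)² = 17689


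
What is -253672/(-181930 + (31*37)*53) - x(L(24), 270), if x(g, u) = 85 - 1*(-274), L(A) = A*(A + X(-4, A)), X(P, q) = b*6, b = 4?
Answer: -43235229/121139 ≈ -356.91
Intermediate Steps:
X(P, q) = 24 (X(P, q) = 4*6 = 24)
L(A) = A*(24 + A) (L(A) = A*(A + 24) = A*(24 + A))
x(g, u) = 359 (x(g, u) = 85 + 274 = 359)
-253672/(-181930 + (31*37)*53) - x(L(24), 270) = -253672/(-181930 + (31*37)*53) - 1*359 = -253672/(-181930 + 1147*53) - 359 = -253672/(-181930 + 60791) - 359 = -253672/(-121139) - 359 = -253672*(-1/121139) - 359 = 253672/121139 - 359 = -43235229/121139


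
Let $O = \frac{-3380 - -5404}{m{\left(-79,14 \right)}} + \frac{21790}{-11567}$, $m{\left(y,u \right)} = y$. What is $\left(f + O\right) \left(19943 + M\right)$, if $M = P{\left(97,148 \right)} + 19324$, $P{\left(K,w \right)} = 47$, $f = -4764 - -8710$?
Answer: $\frac{140771410206240}{913793} \approx 1.5405 \cdot 10^{8}$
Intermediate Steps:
$f = 3946$ ($f = -4764 + 8710 = 3946$)
$O = - \frac{25133018}{913793}$ ($O = \frac{-3380 - -5404}{-79} + \frac{21790}{-11567} = \left(-3380 + 5404\right) \left(- \frac{1}{79}\right) + 21790 \left(- \frac{1}{11567}\right) = 2024 \left(- \frac{1}{79}\right) - \frac{21790}{11567} = - \frac{2024}{79} - \frac{21790}{11567} = - \frac{25133018}{913793} \approx -27.504$)
$M = 19371$ ($M = 47 + 19324 = 19371$)
$\left(f + O\right) \left(19943 + M\right) = \left(3946 - \frac{25133018}{913793}\right) \left(19943 + 19371\right) = \frac{3580694160}{913793} \cdot 39314 = \frac{140771410206240}{913793}$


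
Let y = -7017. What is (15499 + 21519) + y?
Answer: 30001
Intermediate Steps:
(15499 + 21519) + y = (15499 + 21519) - 7017 = 37018 - 7017 = 30001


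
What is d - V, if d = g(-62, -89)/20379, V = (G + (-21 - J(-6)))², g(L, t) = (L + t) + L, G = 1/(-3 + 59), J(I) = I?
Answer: -4781958009/21302848 ≈ -224.48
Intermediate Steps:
G = 1/56 ≈ 0.017857
g(L, t) = t + 2*L
V = 703921/3136 (V = (1/56 + (-21 - 1*(-6)))² = (1/56 + (-21 + 6))² = (1/56 - 15)² = (-839/56)² = 703921/3136 ≈ 224.46)
d = -71/6793 (d = (-89 + 2*(-62))/20379 = (-89 - 124)*(1/20379) = -213*1/20379 = -71/6793 ≈ -0.010452)
d - V = -71/6793 - 1*703921/3136 = -71/6793 - 703921/3136 = -4781958009/21302848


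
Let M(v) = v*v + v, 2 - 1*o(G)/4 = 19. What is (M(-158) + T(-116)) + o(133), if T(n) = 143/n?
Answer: 2869465/116 ≈ 24737.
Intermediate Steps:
o(G) = -68 (o(G) = 8 - 4*19 = 8 - 76 = -68)
M(v) = v + v² (M(v) = v² + v = v + v²)
(M(-158) + T(-116)) + o(133) = (-158*(1 - 158) + 143/(-116)) - 68 = (-158*(-157) + 143*(-1/116)) - 68 = (24806 - 143/116) - 68 = 2877353/116 - 68 = 2869465/116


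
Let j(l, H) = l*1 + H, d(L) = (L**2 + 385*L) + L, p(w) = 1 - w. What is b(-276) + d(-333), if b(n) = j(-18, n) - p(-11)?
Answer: -17955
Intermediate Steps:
d(L) = L**2 + 386*L
j(l, H) = H + l (j(l, H) = l + H = H + l)
b(n) = -30 + n (b(n) = (n - 18) - (1 - 1*(-11)) = (-18 + n) - (1 + 11) = (-18 + n) - 1*12 = (-18 + n) - 12 = -30 + n)
b(-276) + d(-333) = (-30 - 276) - 333*(386 - 333) = -306 - 333*53 = -306 - 17649 = -17955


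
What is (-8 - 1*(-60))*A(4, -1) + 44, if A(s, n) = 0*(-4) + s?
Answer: 252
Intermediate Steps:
A(s, n) = s (A(s, n) = 0 + s = s)
(-8 - 1*(-60))*A(4, -1) + 44 = (-8 - 1*(-60))*4 + 44 = (-8 + 60)*4 + 44 = 52*4 + 44 = 208 + 44 = 252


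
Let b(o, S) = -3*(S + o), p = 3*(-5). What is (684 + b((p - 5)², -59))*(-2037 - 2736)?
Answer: 1618047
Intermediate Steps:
p = -15
b(o, S) = -3*S - 3*o
(684 + b((p - 5)², -59))*(-2037 - 2736) = (684 + (-3*(-59) - 3*(-15 - 5)²))*(-2037 - 2736) = (684 + (177 - 3*(-20)²))*(-4773) = (684 + (177 - 3*400))*(-4773) = (684 + (177 - 1200))*(-4773) = (684 - 1023)*(-4773) = -339*(-4773) = 1618047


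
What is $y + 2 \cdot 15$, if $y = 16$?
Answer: $46$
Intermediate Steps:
$y + 2 \cdot 15 = 16 + 2 \cdot 15 = 16 + 30 = 46$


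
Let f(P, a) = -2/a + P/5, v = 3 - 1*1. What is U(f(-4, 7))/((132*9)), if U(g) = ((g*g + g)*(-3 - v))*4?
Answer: -38/24255 ≈ -0.0015667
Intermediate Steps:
v = 2 (v = 3 - 1 = 2)
f(P, a) = -2/a + P/5 (f(P, a) = -2/a + P*(1/5) = -2/a + P/5)
U(g) = -20*g - 20*g**2 (U(g) = ((g*g + g)*(-3 - 1*2))*4 = ((g**2 + g)*(-3 - 2))*4 = ((g + g**2)*(-5))*4 = (-5*g - 5*g**2)*4 = -20*g - 20*g**2)
U(f(-4, 7))/((132*9)) = (-20*(-2/7 + (1/5)*(-4))*(1 + (-2/7 + (1/5)*(-4))))/((132*9)) = -20*(-2*1/7 - 4/5)*(1 + (-2*1/7 - 4/5))/1188 = -20*(-2/7 - 4/5)*(1 + (-2/7 - 4/5))*(1/1188) = -20*(-38/35)*(1 - 38/35)*(1/1188) = -20*(-38/35)*(-3/35)*(1/1188) = -456/245*1/1188 = -38/24255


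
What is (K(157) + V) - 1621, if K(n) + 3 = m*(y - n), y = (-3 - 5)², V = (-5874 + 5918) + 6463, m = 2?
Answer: 4697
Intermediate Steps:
V = 6507 (V = 44 + 6463 = 6507)
y = 64 (y = (-8)² = 64)
K(n) = 125 - 2*n (K(n) = -3 + 2*(64 - n) = -3 + (128 - 2*n) = 125 - 2*n)
(K(157) + V) - 1621 = ((125 - 2*157) + 6507) - 1621 = ((125 - 314) + 6507) - 1621 = (-189 + 6507) - 1621 = 6318 - 1621 = 4697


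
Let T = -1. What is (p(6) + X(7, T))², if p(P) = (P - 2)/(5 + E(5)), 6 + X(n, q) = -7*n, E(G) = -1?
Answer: 2916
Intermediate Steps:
X(n, q) = -6 - 7*n
p(P) = -½ + P/4 (p(P) = (P - 2)/(5 - 1) = (-2 + P)/4 = (-2 + P)*(¼) = -½ + P/4)
(p(6) + X(7, T))² = ((-½ + (¼)*6) + (-6 - 7*7))² = ((-½ + 3/2) + (-6 - 49))² = (1 - 55)² = (-54)² = 2916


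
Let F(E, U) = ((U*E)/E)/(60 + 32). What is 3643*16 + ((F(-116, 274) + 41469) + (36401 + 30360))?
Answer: 7659965/46 ≈ 1.6652e+5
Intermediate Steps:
F(E, U) = U/92 (F(E, U) = ((E*U)/E)/92 = U/92)
3643*16 + ((F(-116, 274) + 41469) + (36401 + 30360)) = 3643*16 + (((1/92)*274 + 41469) + (36401 + 30360)) = 58288 + ((137/46 + 41469) + 66761) = 58288 + (1907711/46 + 66761) = 58288 + 4978717/46 = 7659965/46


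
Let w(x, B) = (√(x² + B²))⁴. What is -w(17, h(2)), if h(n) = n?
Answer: -85849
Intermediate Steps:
w(x, B) = (B² + x²)² (w(x, B) = (√(B² + x²))⁴ = (B² + x²)²)
-w(17, h(2)) = -(2² + 17²)² = -(4 + 289)² = -1*293² = -1*85849 = -85849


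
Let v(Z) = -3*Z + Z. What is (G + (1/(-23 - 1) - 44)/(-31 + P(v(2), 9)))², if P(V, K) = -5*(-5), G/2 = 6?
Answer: 7756225/20736 ≈ 374.05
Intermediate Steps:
G = 12 (G = 2*6 = 12)
v(Z) = -2*Z
P(V, K) = 25
(G + (1/(-23 - 1) - 44)/(-31 + P(v(2), 9)))² = (12 + (1/(-23 - 1) - 44)/(-31 + 25))² = (12 + (1/(-24) - 44)/(-6))² = (12 + (-1/24 - 44)*(-⅙))² = (12 - 1057/24*(-⅙))² = (12 + 1057/144)² = (2785/144)² = 7756225/20736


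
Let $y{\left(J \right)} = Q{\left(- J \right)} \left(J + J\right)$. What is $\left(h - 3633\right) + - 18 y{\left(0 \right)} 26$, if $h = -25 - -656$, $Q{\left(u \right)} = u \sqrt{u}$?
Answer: $-3002$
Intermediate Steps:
$Q{\left(u \right)} = u^{\frac{3}{2}}$
$y{\left(J \right)} = 2 J \left(- J\right)^{\frac{3}{2}}$ ($y{\left(J \right)} = \left(- J\right)^{\frac{3}{2}} \left(J + J\right) = \left(- J\right)^{\frac{3}{2}} \cdot 2 J = 2 J \left(- J\right)^{\frac{3}{2}}$)
$h = 631$ ($h = -25 + 656 = 631$)
$\left(h - 3633\right) + - 18 y{\left(0 \right)} 26 = \left(631 - 3633\right) + - 18 \left(- 2 \left(\left(-1\right) 0\right)^{\frac{5}{2}}\right) 26 = -3002 + - 18 \left(- 2 \cdot 0^{\frac{5}{2}}\right) 26 = -3002 + - 18 \left(\left(-2\right) 0\right) 26 = -3002 + \left(-18\right) 0 \cdot 26 = -3002 + 0 \cdot 26 = -3002 + 0 = -3002$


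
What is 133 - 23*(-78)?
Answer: 1927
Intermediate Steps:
133 - 23*(-78) = 133 + 1794 = 1927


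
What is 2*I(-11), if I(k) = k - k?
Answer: 0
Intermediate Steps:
I(k) = 0
2*I(-11) = 2*0 = 0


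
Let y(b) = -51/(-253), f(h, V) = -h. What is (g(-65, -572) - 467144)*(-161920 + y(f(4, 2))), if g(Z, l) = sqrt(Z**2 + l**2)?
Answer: 19136885165096/253 - 532554217*sqrt(1961)/253 ≈ 7.5547e+10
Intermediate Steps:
y(b) = 51/253 (y(b) = -51*(-1/253) = 51/253)
(g(-65, -572) - 467144)*(-161920 + y(f(4, 2))) = (sqrt((-65)**2 + (-572)**2) - 467144)*(-161920 + 51/253) = (sqrt(4225 + 327184) - 467144)*(-40965709/253) = (sqrt(331409) - 467144)*(-40965709/253) = (13*sqrt(1961) - 467144)*(-40965709/253) = (-467144 + 13*sqrt(1961))*(-40965709/253) = 19136885165096/253 - 532554217*sqrt(1961)/253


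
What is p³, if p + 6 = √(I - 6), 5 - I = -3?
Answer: -252 + 110*√2 ≈ -96.437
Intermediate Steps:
I = 8 (I = 5 - 1*(-3) = 5 + 3 = 8)
p = -6 + √2 (p = -6 + √(8 - 6) = -6 + √2 ≈ -4.5858)
p³ = (-6 + √2)³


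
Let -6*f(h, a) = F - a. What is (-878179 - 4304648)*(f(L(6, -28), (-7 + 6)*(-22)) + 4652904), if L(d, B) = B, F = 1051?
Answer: -48228615249555/2 ≈ -2.4114e+13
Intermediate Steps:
f(h, a) = -1051/6 + a/6 (f(h, a) = -(1051 - a)/6 = -1051/6 + a/6)
(-878179 - 4304648)*(f(L(6, -28), (-7 + 6)*(-22)) + 4652904) = (-878179 - 4304648)*((-1051/6 + ((-7 + 6)*(-22))/6) + 4652904) = -5182827*((-1051/6 + (-1*(-22))/6) + 4652904) = -5182827*((-1051/6 + (1/6)*22) + 4652904) = -5182827*((-1051/6 + 11/3) + 4652904) = -5182827*(-343/2 + 4652904) = -5182827*9305465/2 = -48228615249555/2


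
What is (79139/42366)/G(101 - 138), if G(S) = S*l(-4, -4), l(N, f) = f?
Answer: 79139/6270168 ≈ 0.012622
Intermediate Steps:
G(S) = -4*S (G(S) = S*(-4) = -4*S)
(79139/42366)/G(101 - 138) = (79139/42366)/((-4*(101 - 138))) = (79139*(1/42366))/((-4*(-37))) = (79139/42366)/148 = (79139/42366)*(1/148) = 79139/6270168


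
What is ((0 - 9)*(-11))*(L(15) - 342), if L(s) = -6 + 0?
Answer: -34452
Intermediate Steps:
L(s) = -6
((0 - 9)*(-11))*(L(15) - 342) = ((0 - 9)*(-11))*(-6 - 342) = -9*(-11)*(-348) = 99*(-348) = -34452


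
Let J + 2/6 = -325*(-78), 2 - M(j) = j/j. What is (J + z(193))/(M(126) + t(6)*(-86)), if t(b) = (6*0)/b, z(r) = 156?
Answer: 76517/3 ≈ 25506.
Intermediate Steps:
M(j) = 1 (M(j) = 2 - j/j = 2 - 1*1 = 2 - 1 = 1)
t(b) = 0 (t(b) = 0/b = 0)
J = 76049/3 (J = -⅓ - 325*(-78) = -⅓ + 25350 = 76049/3 ≈ 25350.)
(J + z(193))/(M(126) + t(6)*(-86)) = (76049/3 + 156)/(1 + 0*(-86)) = 76517/(3*(1 + 0)) = (76517/3)/1 = (76517/3)*1 = 76517/3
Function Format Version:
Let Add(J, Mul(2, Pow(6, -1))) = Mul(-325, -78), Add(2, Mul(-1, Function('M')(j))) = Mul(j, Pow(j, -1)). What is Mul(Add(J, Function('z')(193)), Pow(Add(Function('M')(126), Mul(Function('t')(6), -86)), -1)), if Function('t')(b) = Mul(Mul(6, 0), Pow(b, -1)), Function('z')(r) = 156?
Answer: Rational(76517, 3) ≈ 25506.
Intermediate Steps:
Function('M')(j) = 1 (Function('M')(j) = Add(2, Mul(-1, Mul(j, Pow(j, -1)))) = Add(2, Mul(-1, 1)) = Add(2, -1) = 1)
Function('t')(b) = 0 (Function('t')(b) = Mul(0, Pow(b, -1)) = 0)
J = Rational(76049, 3) (J = Add(Rational(-1, 3), Mul(-325, -78)) = Add(Rational(-1, 3), 25350) = Rational(76049, 3) ≈ 25350.)
Mul(Add(J, Function('z')(193)), Pow(Add(Function('M')(126), Mul(Function('t')(6), -86)), -1)) = Mul(Add(Rational(76049, 3), 156), Pow(Add(1, Mul(0, -86)), -1)) = Mul(Rational(76517, 3), Pow(Add(1, 0), -1)) = Mul(Rational(76517, 3), Pow(1, -1)) = Mul(Rational(76517, 3), 1) = Rational(76517, 3)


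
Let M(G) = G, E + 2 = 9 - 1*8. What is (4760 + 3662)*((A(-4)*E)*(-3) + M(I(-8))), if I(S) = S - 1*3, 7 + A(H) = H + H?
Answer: -471632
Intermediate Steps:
E = -1 (E = -2 + (9 - 1*8) = -2 + (9 - 8) = -2 + 1 = -1)
A(H) = -7 + 2*H (A(H) = -7 + (H + H) = -7 + 2*H)
I(S) = -3 + S (I(S) = S - 3 = -3 + S)
(4760 + 3662)*((A(-4)*E)*(-3) + M(I(-8))) = (4760 + 3662)*(((-7 + 2*(-4))*(-1))*(-3) + (-3 - 8)) = 8422*(((-7 - 8)*(-1))*(-3) - 11) = 8422*(-15*(-1)*(-3) - 11) = 8422*(15*(-3) - 11) = 8422*(-45 - 11) = 8422*(-56) = -471632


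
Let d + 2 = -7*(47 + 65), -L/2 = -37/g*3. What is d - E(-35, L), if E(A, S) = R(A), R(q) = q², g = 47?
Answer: -2011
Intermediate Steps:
L = 222/47 (L = -2*(-37/47)*3 = -2*(-37*1/47)*3 = -(-74)*3/47 = -2*(-111/47) = 222/47 ≈ 4.7234)
E(A, S) = A²
d = -786 (d = -2 - 7*(47 + 65) = -2 - 7*112 = -2 - 784 = -786)
d - E(-35, L) = -786 - 1*(-35)² = -786 - 1*1225 = -786 - 1225 = -2011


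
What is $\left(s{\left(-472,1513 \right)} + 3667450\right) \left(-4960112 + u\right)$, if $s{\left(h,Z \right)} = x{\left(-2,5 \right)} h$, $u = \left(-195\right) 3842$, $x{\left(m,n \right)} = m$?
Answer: $-20943969200988$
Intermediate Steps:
$u = -749190$
$s{\left(h,Z \right)} = - 2 h$
$\left(s{\left(-472,1513 \right)} + 3667450\right) \left(-4960112 + u\right) = \left(\left(-2\right) \left(-472\right) + 3667450\right) \left(-4960112 - 749190\right) = \left(944 + 3667450\right) \left(-5709302\right) = 3668394 \left(-5709302\right) = -20943969200988$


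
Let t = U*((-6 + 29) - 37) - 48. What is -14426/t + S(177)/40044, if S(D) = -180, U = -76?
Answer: -24077401/1695196 ≈ -14.203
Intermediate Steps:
t = 1016 (t = -76*((-6 + 29) - 37) - 48 = -76*(23 - 37) - 48 = -76*(-14) - 48 = 1064 - 48 = 1016)
-14426/t + S(177)/40044 = -14426/1016 - 180/40044 = -14426*1/1016 - 180*1/40044 = -7213/508 - 15/3337 = -24077401/1695196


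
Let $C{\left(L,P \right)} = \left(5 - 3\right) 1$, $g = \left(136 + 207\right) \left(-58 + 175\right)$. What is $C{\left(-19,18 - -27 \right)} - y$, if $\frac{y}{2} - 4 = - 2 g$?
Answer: $160518$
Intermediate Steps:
$g = 40131$ ($g = 343 \cdot 117 = 40131$)
$C{\left(L,P \right)} = 2$ ($C{\left(L,P \right)} = 2 \cdot 1 = 2$)
$y = -160516$ ($y = 8 + 2 \left(\left(-2\right) 40131\right) = 8 + 2 \left(-80262\right) = 8 - 160524 = -160516$)
$C{\left(-19,18 - -27 \right)} - y = 2 - -160516 = 2 + 160516 = 160518$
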